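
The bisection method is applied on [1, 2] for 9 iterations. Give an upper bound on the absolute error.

Bisection error bound: |error| ≤ (b-a)/2^n
|error| ≤ (2 - 1)/2^9 = 1/2^9
|error| ≤ 0.0019531250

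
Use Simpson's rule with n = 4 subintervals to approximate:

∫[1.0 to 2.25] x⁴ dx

f(x) = x⁴
a = 1.0, b = 2.25, n = 4
h = (b - a)/n = 0.312500

Simpson's rule: (h/3)[f(x₀) + 4f(x₁) + 2f(x₂) + ... + f(xₙ)]

x_0 = 1.0000, f(x_0) = 1.000000, coefficient = 1
x_1 = 1.3125, f(x_1) = 2.967545, coefficient = 4
x_2 = 1.6250, f(x_2) = 6.972900, coefficient = 2
x_3 = 1.9375, f(x_3) = 14.091812, coefficient = 4
x_4 = 2.2500, f(x_4) = 25.628906, coefficient = 1

I ≈ (0.312500/3) × 108.812134 = 11.334597
Exact value: 11.333008
Error: 0.001589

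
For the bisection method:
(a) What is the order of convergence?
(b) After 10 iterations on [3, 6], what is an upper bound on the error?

(a) Bisection has linear (order 1) convergence; the error is halved each step.

(b) Error bound = (b-a)/2^n = (6 - 3)/2^{10}
    = 3/2^{10}

(a) 1 (linear); (b) error ≤ 2.93e-03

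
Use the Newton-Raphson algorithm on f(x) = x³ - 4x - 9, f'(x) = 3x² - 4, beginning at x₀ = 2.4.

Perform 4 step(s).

f(x) = x³ - 4x - 9
f'(x) = 3x² - 4
x₀ = 2.4

Newton-Raphson formula: x_{n+1} = x_n - f(x_n)/f'(x_n)

Iteration 1:
  f(2.400000) = -4.776000
  f'(2.400000) = 13.280000
  x_1 = 2.400000 - (-4.776000)/13.280000 = 2.759639
Iteration 2:
  f(2.759639) = 0.977763
  f'(2.759639) = 18.846815
  x_2 = 2.759639 - 0.977763/18.846815 = 2.707759
Iteration 3:
  f(2.707759) = 0.022143
  f'(2.707759) = 17.995878
  x_3 = 2.707759 - 0.022143/17.995878 = 2.706529
Iteration 4:
  f(2.706529) = 0.000012
  f'(2.706529) = 17.975892
  x_4 = 2.706529 - 0.000012/17.975892 = 2.706528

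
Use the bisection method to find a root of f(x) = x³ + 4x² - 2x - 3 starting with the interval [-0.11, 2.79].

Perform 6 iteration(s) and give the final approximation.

f(x) = x³ + 4x² - 2x - 3
Initial interval: [-0.11, 2.79]

Iteration 1:
  c_1 = (-0.110000 + 2.790000)/2 = 1.340000
  f(c_1) = f(1.340000) = 3.908504
  f(a) × f(c) < 0, new interval: [-0.110000, 1.340000]
Iteration 2:
  c_2 = (-0.110000 + 1.340000)/2 = 0.615000
  f(c_2) = f(0.615000) = -2.484492
  f(a) × f(c) ≥ 0, new interval: [0.615000, 1.340000]
Iteration 3:
  c_3 = (0.615000 + 1.340000)/2 = 0.977500
  f(c_3) = f(0.977500) = -0.198968
  f(a) × f(c) ≥ 0, new interval: [0.977500, 1.340000]
Iteration 4:
  c_4 = (0.977500 + 1.340000)/2 = 1.158750
  f(c_4) = f(1.158750) = 1.609162
  f(a) × f(c) < 0, new interval: [0.977500, 1.158750]
Iteration 5:
  c_5 = (0.977500 + 1.158750)/2 = 1.068125
  f(c_5) = f(1.068125) = 0.645928
  f(a) × f(c) < 0, new interval: [0.977500, 1.068125]
Iteration 6:
  c_6 = (0.977500 + 1.068125)/2 = 1.022813
  f(c_6) = f(1.022813) = 0.208967
  f(a) × f(c) < 0, new interval: [0.977500, 1.022813]

After 6 iteration(s), the approximation is c_6 = 1.022813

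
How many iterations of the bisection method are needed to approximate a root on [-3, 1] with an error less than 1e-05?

We need (b-a)/2^n ≤ 1e-05
(1 - (-3))/2^n ≤ 1e-05
4/2^n ≤ 1e-05
2^n ≥ 400000
n ≥ log₂(400000) = 18.61
n ≥ 19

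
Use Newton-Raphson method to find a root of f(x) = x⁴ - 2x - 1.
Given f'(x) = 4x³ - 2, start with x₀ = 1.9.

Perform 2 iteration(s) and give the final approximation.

f(x) = x⁴ - 2x - 1
f'(x) = 4x³ - 2
x₀ = 1.9

Newton-Raphson formula: x_{n+1} = x_n - f(x_n)/f'(x_n)

Iteration 1:
  f(1.900000) = 8.232100
  f'(1.900000) = 25.436000
  x_1 = 1.900000 - 8.232100/25.436000 = 1.576360
Iteration 2:
  f(1.576360) = 2.022066
  f'(1.576360) = 13.668465
  x_2 = 1.576360 - 2.022066/13.668465 = 1.428424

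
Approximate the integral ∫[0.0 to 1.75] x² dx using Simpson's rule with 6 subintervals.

f(x) = x²
a = 0.0, b = 1.75, n = 6
h = (b - a)/n = 0.291667

Simpson's rule: (h/3)[f(x₀) + 4f(x₁) + 2f(x₂) + ... + f(xₙ)]

x_0 = 0.0000, f(x_0) = 0.000000, coefficient = 1
x_1 = 0.2917, f(x_1) = 0.085069, coefficient = 4
x_2 = 0.5833, f(x_2) = 0.340278, coefficient = 2
x_3 = 0.8750, f(x_3) = 0.765625, coefficient = 4
x_4 = 1.1667, f(x_4) = 1.361111, coefficient = 2
x_5 = 1.4583, f(x_5) = 2.126736, coefficient = 4
x_6 = 1.7500, f(x_6) = 3.062500, coefficient = 1

I ≈ (0.291667/3) × 18.375000 = 1.786458
Exact value: 1.786458
Error: 0.000000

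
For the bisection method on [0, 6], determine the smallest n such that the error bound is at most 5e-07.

We need (b-a)/2^n ≤ 5e-07
(6 - 0)/2^n ≤ 5e-07
6/2^n ≤ 5e-07
2^n ≥ 12000000
n ≥ log₂(12000000) = 23.52
n ≥ 24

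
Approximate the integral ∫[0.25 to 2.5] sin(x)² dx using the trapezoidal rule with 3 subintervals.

f(x) = sin(x)²
a = 0.25, b = 2.5, n = 3
h = (b - a)/n = 0.750000

Trapezoidal rule: (h/2)[f(x₀) + 2f(x₁) + 2f(x₂) + ... + f(xₙ)]

x_0 = 0.2500, f(x_0) = 0.061209, coefficient = 1
x_1 = 1.0000, f(x_1) = 0.708073, coefficient = 2
x_2 = 1.7500, f(x_2) = 0.968228, coefficient = 2
x_3 = 2.5000, f(x_3) = 0.358169, coefficient = 1

I ≈ (0.750000/2) × 3.771981 = 1.414493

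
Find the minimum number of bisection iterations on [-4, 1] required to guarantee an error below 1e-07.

We need (b-a)/2^n ≤ 1e-07
(1 - (-4))/2^n ≤ 1e-07
5/2^n ≤ 1e-07
2^n ≥ 50000000
n ≥ log₂(50000000) = 25.58
n ≥ 26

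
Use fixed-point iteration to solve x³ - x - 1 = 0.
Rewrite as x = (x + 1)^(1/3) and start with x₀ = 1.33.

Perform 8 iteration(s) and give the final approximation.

Equation: x³ - x - 1 = 0
Fixed-point form: x = (x + 1)^(1/3)
x₀ = 1.33

x_1 = g(1.330000) = 1.325721
x_2 = g(1.325721) = 1.324908
x_3 = g(1.324908) = 1.324754
x_4 = g(1.324754) = 1.324725
x_5 = g(1.324725) = 1.324719
x_6 = g(1.324719) = 1.324718
x_7 = g(1.324718) = 1.324718
x_8 = g(1.324718) = 1.324718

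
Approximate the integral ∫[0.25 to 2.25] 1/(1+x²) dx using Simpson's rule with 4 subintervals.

f(x) = 1/(1+x²)
a = 0.25, b = 2.25, n = 4
h = (b - a)/n = 0.500000

Simpson's rule: (h/3)[f(x₀) + 4f(x₁) + 2f(x₂) + ... + f(xₙ)]

x_0 = 0.2500, f(x_0) = 0.941176, coefficient = 1
x_1 = 0.7500, f(x_1) = 0.640000, coefficient = 4
x_2 = 1.2500, f(x_2) = 0.390244, coefficient = 2
x_3 = 1.7500, f(x_3) = 0.246154, coefficient = 4
x_4 = 2.2500, f(x_4) = 0.164948, coefficient = 1

I ≈ (0.500000/3) × 5.431228 = 0.905205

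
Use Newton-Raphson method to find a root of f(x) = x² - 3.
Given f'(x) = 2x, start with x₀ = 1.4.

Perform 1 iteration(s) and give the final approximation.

f(x) = x² - 3
f'(x) = 2x
x₀ = 1.4

Newton-Raphson formula: x_{n+1} = x_n - f(x_n)/f'(x_n)

Iteration 1:
  f(1.400000) = -1.040000
  f'(1.400000) = 2.800000
  x_1 = 1.400000 - (-1.040000)/2.800000 = 1.771429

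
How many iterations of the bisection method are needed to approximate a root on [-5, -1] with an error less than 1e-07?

We need (b-a)/2^n ≤ 1e-07
(-1 - (-5))/2^n ≤ 1e-07
4/2^n ≤ 1e-07
2^n ≥ 40000000
n ≥ log₂(40000000) = 25.25
n ≥ 26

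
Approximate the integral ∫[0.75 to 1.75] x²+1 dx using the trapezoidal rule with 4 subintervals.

f(x) = x²+1
a = 0.75, b = 1.75, n = 4
h = (b - a)/n = 0.250000

Trapezoidal rule: (h/2)[f(x₀) + 2f(x₁) + 2f(x₂) + ... + f(xₙ)]

x_0 = 0.7500, f(x_0) = 1.562500, coefficient = 1
x_1 = 1.0000, f(x_1) = 2.000000, coefficient = 2
x_2 = 1.2500, f(x_2) = 2.562500, coefficient = 2
x_3 = 1.5000, f(x_3) = 3.250000, coefficient = 2
x_4 = 1.7500, f(x_4) = 4.062500, coefficient = 1

I ≈ (0.250000/2) × 21.250000 = 2.656250
Exact value: 2.645833
Error: 0.010417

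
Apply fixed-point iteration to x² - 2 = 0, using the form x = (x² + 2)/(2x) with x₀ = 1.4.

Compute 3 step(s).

Equation: x² - 2 = 0
Fixed-point form: x = (x² + 2)/(2x)
x₀ = 1.4

x_1 = g(1.400000) = 1.414286
x_2 = g(1.414286) = 1.414214
x_3 = g(1.414214) = 1.414214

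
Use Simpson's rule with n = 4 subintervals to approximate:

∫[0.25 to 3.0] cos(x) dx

f(x) = cos(x)
a = 0.25, b = 3.0, n = 4
h = (b - a)/n = 0.687500

Simpson's rule: (h/3)[f(x₀) + 4f(x₁) + 2f(x₂) + ... + f(xₙ)]

x_0 = 0.2500, f(x_0) = 0.968912, coefficient = 1
x_1 = 0.9375, f(x_1) = 0.591805, coefficient = 4
x_2 = 1.6250, f(x_2) = -0.054177, coefficient = 2
x_3 = 2.3125, f(x_3) = -0.675545, coefficient = 4
x_4 = 3.0000, f(x_4) = -0.989992, coefficient = 1

I ≈ (0.687500/3) × -0.464394 = -0.106424
Exact value: -0.106284
Error: 0.000140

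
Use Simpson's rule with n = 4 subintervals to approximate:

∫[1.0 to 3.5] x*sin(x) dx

f(x) = x*sin(x)
a = 1.0, b = 3.5, n = 4
h = (b - a)/n = 0.625000

Simpson's rule: (h/3)[f(x₀) + 4f(x₁) + 2f(x₂) + ... + f(xₙ)]

x_0 = 1.0000, f(x_0) = 0.841471, coefficient = 1
x_1 = 1.6250, f(x_1) = 1.622613, coefficient = 4
x_2 = 2.2500, f(x_2) = 1.750665, coefficient = 2
x_3 = 2.8750, f(x_3) = 0.757407, coefficient = 4
x_4 = 3.5000, f(x_4) = -1.227741, coefficient = 1

I ≈ (0.625000/3) × 12.635142 = 2.632321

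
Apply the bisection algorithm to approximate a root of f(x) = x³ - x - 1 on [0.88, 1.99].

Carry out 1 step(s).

f(x) = x³ - x - 1
Initial interval: [0.88, 1.99]

Iteration 1:
  c_1 = (0.880000 + 1.990000)/2 = 1.435000
  f(c_1) = f(1.435000) = 0.519988
  f(a) × f(c) < 0, new interval: [0.880000, 1.435000]

After 1 iteration(s), the approximation is c_1 = 1.435000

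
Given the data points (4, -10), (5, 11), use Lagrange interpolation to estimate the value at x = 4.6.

Lagrange interpolation formula:
P(x) = Σ yᵢ × Lᵢ(x)
where Lᵢ(x) = Π_{j≠i} (x - xⱼ)/(xᵢ - xⱼ)

L_0(4.6) = (4.6 - 5)/(4 - 5) = 0.400000
L_1(4.6) = (4.6 - 4)/(5 - 4) = 0.600000

P(4.6) = (-10)×L_0(4.6) + 11×L_1(4.6)
P(4.6) = 2.600000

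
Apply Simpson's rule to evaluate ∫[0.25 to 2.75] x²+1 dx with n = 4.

f(x) = x²+1
a = 0.25, b = 2.75, n = 4
h = (b - a)/n = 0.625000

Simpson's rule: (h/3)[f(x₀) + 4f(x₁) + 2f(x₂) + ... + f(xₙ)]

x_0 = 0.2500, f(x_0) = 1.062500, coefficient = 1
x_1 = 0.8750, f(x_1) = 1.765625, coefficient = 4
x_2 = 1.5000, f(x_2) = 3.250000, coefficient = 2
x_3 = 2.1250, f(x_3) = 5.515625, coefficient = 4
x_4 = 2.7500, f(x_4) = 8.562500, coefficient = 1

I ≈ (0.625000/3) × 45.250000 = 9.427083
Exact value: 9.427083
Error: 0.000000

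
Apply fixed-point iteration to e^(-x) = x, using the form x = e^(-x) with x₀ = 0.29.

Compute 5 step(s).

Equation: e^(-x) = x
Fixed-point form: x = e^(-x)
x₀ = 0.29

x_1 = g(0.290000) = 0.748264
x_2 = g(0.748264) = 0.473187
x_3 = g(0.473187) = 0.623013
x_4 = g(0.623013) = 0.536326
x_5 = g(0.536326) = 0.584893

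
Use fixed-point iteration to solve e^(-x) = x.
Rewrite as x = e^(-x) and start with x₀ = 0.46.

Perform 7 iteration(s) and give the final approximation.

Equation: e^(-x) = x
Fixed-point form: x = e^(-x)
x₀ = 0.46

x_1 = g(0.460000) = 0.631284
x_2 = g(0.631284) = 0.531909
x_3 = g(0.531909) = 0.587483
x_4 = g(0.587483) = 0.555724
x_5 = g(0.555724) = 0.573657
x_6 = g(0.573657) = 0.563461
x_7 = g(0.563461) = 0.569235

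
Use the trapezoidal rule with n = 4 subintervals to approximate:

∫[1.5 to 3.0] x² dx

f(x) = x²
a = 1.5, b = 3.0, n = 4
h = (b - a)/n = 0.375000

Trapezoidal rule: (h/2)[f(x₀) + 2f(x₁) + 2f(x₂) + ... + f(xₙ)]

x_0 = 1.5000, f(x_0) = 2.250000, coefficient = 1
x_1 = 1.8750, f(x_1) = 3.515625, coefficient = 2
x_2 = 2.2500, f(x_2) = 5.062500, coefficient = 2
x_3 = 2.6250, f(x_3) = 6.890625, coefficient = 2
x_4 = 3.0000, f(x_4) = 9.000000, coefficient = 1

I ≈ (0.375000/2) × 42.187500 = 7.910156
Exact value: 7.875000
Error: 0.035156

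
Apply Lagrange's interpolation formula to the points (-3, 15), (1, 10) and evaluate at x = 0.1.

Lagrange interpolation formula:
P(x) = Σ yᵢ × Lᵢ(x)
where Lᵢ(x) = Π_{j≠i} (x - xⱼ)/(xᵢ - xⱼ)

L_0(0.1) = (0.1 - 1)/(-3 - 1) = 0.225000
L_1(0.1) = (0.1 - (-3))/(1 - (-3)) = 0.775000

P(0.1) = 15×L_0(0.1) + 10×L_1(0.1)
P(0.1) = 11.125000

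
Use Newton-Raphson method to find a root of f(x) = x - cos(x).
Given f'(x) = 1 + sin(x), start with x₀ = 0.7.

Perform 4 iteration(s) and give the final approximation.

f(x) = x - cos(x)
f'(x) = 1 + sin(x)
x₀ = 0.7

Newton-Raphson formula: x_{n+1} = x_n - f(x_n)/f'(x_n)

Iteration 1:
  f(0.700000) = -0.064842
  f'(0.700000) = 1.644218
  x_1 = 0.700000 - (-0.064842)/1.644218 = 0.739436
Iteration 2:
  f(0.739436) = 0.000588
  f'(0.739436) = 1.673872
  x_2 = 0.739436 - 0.000588/1.673872 = 0.739085
Iteration 3:
  f(0.739085) = 0.000000
  f'(0.739085) = 1.673612
  x_3 = 0.739085 - 0.000000/1.673612 = 0.739085
Iteration 4:
  f(0.739085) = 0.000000
  f'(0.739085) = 1.673612
  x_4 = 0.739085 - 0.000000/1.673612 = 0.739085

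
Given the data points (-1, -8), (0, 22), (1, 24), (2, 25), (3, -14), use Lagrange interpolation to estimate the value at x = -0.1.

Lagrange interpolation formula:
P(x) = Σ yᵢ × Lᵢ(x)
where Lᵢ(x) = Π_{j≠i} (x - xⱼ)/(xᵢ - xⱼ)

L_0(-0.1) = (-0.1 - 0)/(-1 - 0) × (-0.1 - 1)/(-1 - 1) × (-0.1 - 2)/(-1 - 2) × (-0.1 - 3)/(-1 - 3) = 0.029838
L_1(-0.1) = (-0.1 - (-1))/(0 - (-1)) × (-0.1 - 1)/(0 - 1) × (-0.1 - 2)/(0 - 2) × (-0.1 - 3)/(0 - 3) = 1.074150
L_2(-0.1) = (-0.1 - (-1))/(1 - (-1)) × (-0.1 - 0)/(1 - 0) × (-0.1 - 2)/(1 - 2) × (-0.1 - 3)/(1 - 3) = -0.146475
L_3(-0.1) = (-0.1 - (-1))/(2 - (-1)) × (-0.1 - 0)/(2 - 0) × (-0.1 - 1)/(2 - 1) × (-0.1 - 3)/(2 - 3) = 0.051150
L_4(-0.1) = (-0.1 - (-1))/(3 - (-1)) × (-0.1 - 0)/(3 - 0) × (-0.1 - 1)/(3 - 1) × (-0.1 - 2)/(3 - 2) = -0.008663

P(-0.1) = (-8)×L_0(-0.1) + 22×L_1(-0.1) + 24×L_2(-0.1) + 25×L_3(-0.1) + (-14)×L_4(-0.1)
P(-0.1) = 21.277225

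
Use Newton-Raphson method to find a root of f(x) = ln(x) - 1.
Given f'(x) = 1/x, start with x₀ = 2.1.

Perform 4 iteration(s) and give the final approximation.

f(x) = ln(x) - 1
f'(x) = 1/x
x₀ = 2.1

Newton-Raphson formula: x_{n+1} = x_n - f(x_n)/f'(x_n)

Iteration 1:
  f(2.100000) = -0.258063
  f'(2.100000) = 0.476190
  x_1 = 2.100000 - (-0.258063)/0.476190 = 2.641932
Iteration 2:
  f(2.641932) = -0.028490
  f'(2.641932) = 0.378511
  x_2 = 2.641932 - (-0.028490)/0.378511 = 2.717199
Iteration 3:
  f(2.717199) = -0.000398
  f'(2.717199) = 0.368026
  x_3 = 2.717199 - (-0.000398)/0.368026 = 2.718282
Iteration 4:
  f(2.718282) = 0.000000
  f'(2.718282) = 0.367879
  x_4 = 2.718282 - 0.000000/0.367879 = 2.718282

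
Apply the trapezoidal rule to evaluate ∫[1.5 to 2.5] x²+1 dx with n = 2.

f(x) = x²+1
a = 1.5, b = 2.5, n = 2
h = (b - a)/n = 0.500000

Trapezoidal rule: (h/2)[f(x₀) + 2f(x₁) + 2f(x₂) + ... + f(xₙ)]

x_0 = 1.5000, f(x_0) = 3.250000, coefficient = 1
x_1 = 2.0000, f(x_1) = 5.000000, coefficient = 2
x_2 = 2.5000, f(x_2) = 7.250000, coefficient = 1

I ≈ (0.500000/2) × 20.500000 = 5.125000
Exact value: 5.083333
Error: 0.041667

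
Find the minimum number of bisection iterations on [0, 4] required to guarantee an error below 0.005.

We need (b-a)/2^n ≤ 0.005
(4 - 0)/2^n ≤ 0.005
4/2^n ≤ 0.005
2^n ≥ 800
n ≥ log₂(800) = 9.64
n ≥ 10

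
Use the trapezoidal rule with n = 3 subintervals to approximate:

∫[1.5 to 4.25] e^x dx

f(x) = e^x
a = 1.5, b = 4.25, n = 3
h = (b - a)/n = 0.916667

Trapezoidal rule: (h/2)[f(x₀) + 2f(x₁) + 2f(x₂) + ... + f(xₙ)]

x_0 = 1.5000, f(x_0) = 4.481689, coefficient = 1
x_1 = 2.4167, f(x_1) = 11.208436, coefficient = 2
x_2 = 3.3333, f(x_2) = 28.031625, coefficient = 2
x_3 = 4.2500, f(x_3) = 70.105412, coefficient = 1

I ≈ (0.916667/2) × 153.067222 = 70.155810
Exact value: 65.623723
Error: 4.532087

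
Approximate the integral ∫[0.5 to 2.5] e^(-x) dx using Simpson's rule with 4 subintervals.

f(x) = e^(-x)
a = 0.5, b = 2.5, n = 4
h = (b - a)/n = 0.500000

Simpson's rule: (h/3)[f(x₀) + 4f(x₁) + 2f(x₂) + ... + f(xₙ)]

x_0 = 0.5000, f(x_0) = 0.606531, coefficient = 1
x_1 = 1.0000, f(x_1) = 0.367879, coefficient = 4
x_2 = 1.5000, f(x_2) = 0.223130, coefficient = 2
x_3 = 2.0000, f(x_3) = 0.135335, coefficient = 4
x_4 = 2.5000, f(x_4) = 0.082085, coefficient = 1

I ≈ (0.500000/3) × 3.147735 = 0.524622
Exact value: 0.524446
Error: 0.000177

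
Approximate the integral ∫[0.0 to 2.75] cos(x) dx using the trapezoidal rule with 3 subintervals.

f(x) = cos(x)
a = 0.0, b = 2.75, n = 3
h = (b - a)/n = 0.916667

Trapezoidal rule: (h/2)[f(x₀) + 2f(x₁) + 2f(x₂) + ... + f(xₙ)]

x_0 = 0.0000, f(x_0) = 1.000000, coefficient = 1
x_1 = 0.9167, f(x_1) = 0.608469, coefficient = 2
x_2 = 1.8333, f(x_2) = -0.259531, coefficient = 2
x_3 = 2.7500, f(x_3) = -0.924302, coefficient = 1

I ≈ (0.916667/2) × 0.773572 = 0.354554
Exact value: 0.381661
Error: 0.027107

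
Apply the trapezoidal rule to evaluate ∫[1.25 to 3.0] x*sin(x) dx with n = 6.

f(x) = x*sin(x)
a = 1.25, b = 3.0, n = 6
h = (b - a)/n = 0.291667

Trapezoidal rule: (h/2)[f(x₀) + 2f(x₁) + 2f(x₂) + ... + f(xₙ)]

x_0 = 1.2500, f(x_0) = 1.186231, coefficient = 1
x_1 = 1.5417, f(x_1) = 1.541013, coefficient = 2
x_2 = 1.8333, f(x_2) = 1.770514, coefficient = 2
x_3 = 2.1250, f(x_3) = 1.806930, coefficient = 2
x_4 = 2.4167, f(x_4) = 1.602443, coefficient = 2
x_5 = 2.7083, f(x_5) = 1.137043, coefficient = 2
x_6 = 3.0000, f(x_6) = 0.423360, coefficient = 1

I ≈ (0.291667/2) × 17.325475 = 2.526632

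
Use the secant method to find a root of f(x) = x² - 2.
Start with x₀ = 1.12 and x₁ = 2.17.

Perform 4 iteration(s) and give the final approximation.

f(x) = x² - 2
x₀ = 1.12, x₁ = 2.17

Secant formula: x_{n+1} = x_n - f(x_n)(x_n - x_{n-1})/(f(x_n) - f(x_{n-1}))

Iteration 1:
  f(1.120000) = -0.745600
  f(2.170000) = 2.708900
  x_2 = 2.170000 - 2.708900×(2.170000 - 1.120000)/(2.708900 - (-0.745600))
       = 1.346626
Iteration 2:
  f(2.170000) = 2.708900
  f(1.346626) = -0.186598
  x_3 = 1.346626 - (-0.186598)×(1.346626 - 2.170000)/(-0.186598 - 2.708900)
       = 1.399688
Iteration 3:
  f(1.346626) = -0.186598
  f(1.399688) = -0.040874
  x_4 = 1.399688 - (-0.040874)×(1.399688 - 1.346626)/(-0.040874 - (-0.186598))
       = 1.414571
Iteration 4:
  f(1.399688) = -0.040874
  f(1.414571) = 0.001011
  x_5 = 1.414571 - 0.001011×(1.414571 - 1.399688)/(0.001011 - (-0.040874))
       = 1.414212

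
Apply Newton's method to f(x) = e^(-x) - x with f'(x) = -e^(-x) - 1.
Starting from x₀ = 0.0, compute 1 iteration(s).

f(x) = e^(-x) - x
f'(x) = -e^(-x) - 1
x₀ = 0.0

Newton-Raphson formula: x_{n+1} = x_n - f(x_n)/f'(x_n)

Iteration 1:
  f(0.000000) = 1.000000
  f'(0.000000) = -2.000000
  x_1 = 0.000000 - 1.000000/(-2.000000) = 0.500000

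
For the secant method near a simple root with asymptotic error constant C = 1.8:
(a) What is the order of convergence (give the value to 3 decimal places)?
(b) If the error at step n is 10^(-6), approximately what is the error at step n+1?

(a) Secant method has superlinear convergence with order φ = (1+√5)/2 ≈ 1.618.
    This means |e_{n+1}| ≈ C|e_n|^1.618.

(b) With |e_n| = 10^(-6) and C = 1.8:
    |e_{n+1}| ≈ 1.8 × (10^(-6))^1.618 = 1.8 × 10^(-9.71)

(a) ≈ 1.618 (golden ratio); (b) |e_{n+1}| ≈ 3.524e-10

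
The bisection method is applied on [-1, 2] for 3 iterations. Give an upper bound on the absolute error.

Bisection error bound: |error| ≤ (b-a)/2^n
|error| ≤ (2 - (-1))/2^3 = 3/2^3
|error| ≤ 0.3750000000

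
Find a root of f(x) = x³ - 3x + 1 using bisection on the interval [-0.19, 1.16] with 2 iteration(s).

f(x) = x³ - 3x + 1
Initial interval: [-0.19, 1.16]

Iteration 1:
  c_1 = (-0.190000 + 1.160000)/2 = 0.485000
  f(c_1) = f(0.485000) = -0.340916
  f(a) × f(c) < 0, new interval: [-0.190000, 0.485000]
Iteration 2:
  c_2 = (-0.190000 + 0.485000)/2 = 0.147500
  f(c_2) = f(0.147500) = 0.560709
  f(a) × f(c) ≥ 0, new interval: [0.147500, 0.485000]

After 2 iteration(s), the approximation is c_2 = 0.147500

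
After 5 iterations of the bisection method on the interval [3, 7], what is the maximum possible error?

Bisection error bound: |error| ≤ (b-a)/2^n
|error| ≤ (7 - 3)/2^5 = 4/2^5
|error| ≤ 0.1250000000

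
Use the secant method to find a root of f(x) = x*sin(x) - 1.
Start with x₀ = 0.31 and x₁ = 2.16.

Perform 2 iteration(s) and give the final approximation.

f(x) = x*sin(x) - 1
x₀ = 0.31, x₁ = 2.16

Secant formula: x_{n+1} = x_n - f(x_n)(x_n - x_{n-1})/(f(x_n) - f(x_{n-1}))

Iteration 1:
  f(0.310000) = -0.905432
  f(2.160000) = 0.795788
  x_2 = 2.160000 - 0.795788×(2.160000 - 0.310000)/(0.795788 - (-0.905432))
       = 1.294616
Iteration 2:
  f(2.160000) = 0.795788
  f(1.294616) = 0.245556
  x_3 = 1.294616 - 0.245556×(1.294616 - 2.160000)/(0.245556 - 0.795788)
       = 0.908416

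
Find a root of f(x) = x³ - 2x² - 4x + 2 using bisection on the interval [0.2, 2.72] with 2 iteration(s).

f(x) = x³ - 2x² - 4x + 2
Initial interval: [0.2, 2.72]

Iteration 1:
  c_1 = (0.200000 + 2.720000)/2 = 1.460000
  f(c_1) = f(1.460000) = -4.991064
  f(a) × f(c) < 0, new interval: [0.200000, 1.460000]
Iteration 2:
  c_2 = (0.200000 + 1.460000)/2 = 0.830000
  f(c_2) = f(0.830000) = -2.126013
  f(a) × f(c) < 0, new interval: [0.200000, 0.830000]

After 2 iteration(s), the approximation is c_2 = 0.830000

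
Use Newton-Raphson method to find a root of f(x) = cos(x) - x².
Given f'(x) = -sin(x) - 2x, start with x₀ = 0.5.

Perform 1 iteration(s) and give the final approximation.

f(x) = cos(x) - x²
f'(x) = -sin(x) - 2x
x₀ = 0.5

Newton-Raphson formula: x_{n+1} = x_n - f(x_n)/f'(x_n)

Iteration 1:
  f(0.500000) = 0.627583
  f'(0.500000) = -1.479426
  x_1 = 0.500000 - 0.627583/(-1.479426) = 0.924207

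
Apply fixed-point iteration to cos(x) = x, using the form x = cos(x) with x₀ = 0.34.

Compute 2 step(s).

Equation: cos(x) = x
Fixed-point form: x = cos(x)
x₀ = 0.34

x_1 = g(0.340000) = 0.942755
x_2 = g(0.942755) = 0.587561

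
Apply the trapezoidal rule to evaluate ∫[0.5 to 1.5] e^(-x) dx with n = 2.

f(x) = e^(-x)
a = 0.5, b = 1.5, n = 2
h = (b - a)/n = 0.500000

Trapezoidal rule: (h/2)[f(x₀) + 2f(x₁) + 2f(x₂) + ... + f(xₙ)]

x_0 = 0.5000, f(x_0) = 0.606531, coefficient = 1
x_1 = 1.0000, f(x_1) = 0.367879, coefficient = 2
x_2 = 1.5000, f(x_2) = 0.223130, coefficient = 1

I ≈ (0.500000/2) × 1.565420 = 0.391355
Exact value: 0.383400
Error: 0.007954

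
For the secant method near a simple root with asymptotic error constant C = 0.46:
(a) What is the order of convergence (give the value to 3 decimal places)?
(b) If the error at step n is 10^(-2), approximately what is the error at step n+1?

(a) Secant method has superlinear convergence with order φ = (1+√5)/2 ≈ 1.618.
    This means |e_{n+1}| ≈ C|e_n|^1.618.

(b) With |e_n| = 10^(-2) and C = 0.46:
    |e_{n+1}| ≈ 0.46 × (10^(-2))^1.618 = 0.46 × 10^(-3.24)

(a) ≈ 1.618 (golden ratio); (b) |e_{n+1}| ≈ 2.671e-04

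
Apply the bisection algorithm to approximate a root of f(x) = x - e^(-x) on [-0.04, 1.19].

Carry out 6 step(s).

f(x) = x - e^(-x)
Initial interval: [-0.04, 1.19]

Iteration 1:
  c_1 = (-0.040000 + 1.190000)/2 = 0.575000
  f(c_1) = f(0.575000) = 0.012295
  f(a) × f(c) < 0, new interval: [-0.040000, 0.575000]
Iteration 2:
  c_2 = (-0.040000 + 0.575000)/2 = 0.267500
  f(c_2) = f(0.267500) = -0.497790
  f(a) × f(c) ≥ 0, new interval: [0.267500, 0.575000]
Iteration 3:
  c_3 = (0.267500 + 0.575000)/2 = 0.421250
  f(c_3) = f(0.421250) = -0.234976
  f(a) × f(c) ≥ 0, new interval: [0.421250, 0.575000]
Iteration 4:
  c_4 = (0.421250 + 0.575000)/2 = 0.498125
  f(c_4) = f(0.498125) = -0.109544
  f(a) × f(c) ≥ 0, new interval: [0.498125, 0.575000]
Iteration 5:
  c_5 = (0.498125 + 0.575000)/2 = 0.536562
  f(c_5) = f(0.536562) = -0.048192
  f(a) × f(c) ≥ 0, new interval: [0.536562, 0.575000]
Iteration 6:
  c_6 = (0.536562 + 0.575000)/2 = 0.555781
  f(c_6) = f(0.555781) = -0.017843
  f(a) × f(c) ≥ 0, new interval: [0.555781, 0.575000]

After 6 iteration(s), the approximation is c_6 = 0.555781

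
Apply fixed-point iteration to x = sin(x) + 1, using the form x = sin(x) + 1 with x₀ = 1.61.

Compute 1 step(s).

Equation: x = sin(x) + 1
Fixed-point form: x = sin(x) + 1
x₀ = 1.61

x_1 = g(1.610000) = 1.999232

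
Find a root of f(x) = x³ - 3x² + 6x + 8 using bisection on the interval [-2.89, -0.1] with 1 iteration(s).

f(x) = x³ - 3x² + 6x + 8
Initial interval: [-2.89, -0.1]

Iteration 1:
  c_1 = (-2.890000 + (-0.100000))/2 = -1.495000
  f(c_1) = f(-1.495000) = -11.016437
  f(a) × f(c) ≥ 0, new interval: [-1.495000, -0.100000]

After 1 iteration(s), the approximation is c_1 = -1.495000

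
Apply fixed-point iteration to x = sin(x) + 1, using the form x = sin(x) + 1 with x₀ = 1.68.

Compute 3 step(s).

Equation: x = sin(x) + 1
Fixed-point form: x = sin(x) + 1
x₀ = 1.68

x_1 = g(1.680000) = 1.994043
x_2 = g(1.994043) = 1.911760
x_3 = g(1.911760) = 1.942433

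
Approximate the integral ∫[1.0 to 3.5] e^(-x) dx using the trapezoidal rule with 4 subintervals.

f(x) = e^(-x)
a = 1.0, b = 3.5, n = 4
h = (b - a)/n = 0.625000

Trapezoidal rule: (h/2)[f(x₀) + 2f(x₁) + 2f(x₂) + ... + f(xₙ)]

x_0 = 1.0000, f(x_0) = 0.367879, coefficient = 1
x_1 = 1.6250, f(x_1) = 0.196912, coefficient = 2
x_2 = 2.2500, f(x_2) = 0.105399, coefficient = 2
x_3 = 2.8750, f(x_3) = 0.056416, coefficient = 2
x_4 = 3.5000, f(x_4) = 0.030197, coefficient = 1

I ≈ (0.625000/2) × 1.115531 = 0.348603
Exact value: 0.337682
Error: 0.010921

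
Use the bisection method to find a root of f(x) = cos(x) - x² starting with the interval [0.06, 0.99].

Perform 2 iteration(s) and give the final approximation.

f(x) = cos(x) - x²
Initial interval: [0.06, 0.99]

Iteration 1:
  c_1 = (0.060000 + 0.990000)/2 = 0.525000
  f(c_1) = f(0.525000) = 0.589699
  f(a) × f(c) ≥ 0, new interval: [0.525000, 0.990000]
Iteration 2:
  c_2 = (0.525000 + 0.990000)/2 = 0.757500
  f(c_2) = f(0.757500) = 0.152750
  f(a) × f(c) ≥ 0, new interval: [0.757500, 0.990000]

After 2 iteration(s), the approximation is c_2 = 0.757500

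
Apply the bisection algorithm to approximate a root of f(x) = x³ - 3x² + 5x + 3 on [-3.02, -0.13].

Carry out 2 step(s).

f(x) = x³ - 3x² + 5x + 3
Initial interval: [-3.02, -0.13]

Iteration 1:
  c_1 = (-3.020000 + (-0.130000))/2 = -1.575000
  f(c_1) = f(-1.575000) = -16.223859
  f(a) × f(c) ≥ 0, new interval: [-1.575000, -0.130000]
Iteration 2:
  c_2 = (-1.575000 + (-0.130000))/2 = -0.852500
  f(c_2) = f(-0.852500) = -4.062328
  f(a) × f(c) ≥ 0, new interval: [-0.852500, -0.130000]

After 2 iteration(s), the approximation is c_2 = -0.852500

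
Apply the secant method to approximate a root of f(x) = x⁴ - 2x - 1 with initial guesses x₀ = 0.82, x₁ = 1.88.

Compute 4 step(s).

f(x) = x⁴ - 2x - 1
x₀ = 0.82, x₁ = 1.88

Secant formula: x_{n+1} = x_n - f(x_n)(x_n - x_{n-1})/(f(x_n) - f(x_{n-1}))

Iteration 1:
  f(0.820000) = -2.187878
  f(1.880000) = 7.731983
  x_2 = 1.880000 - 7.731983×(1.880000 - 0.820000)/(7.731983 - (-2.187878))
       = 1.053789
Iteration 2:
  f(1.880000) = 7.731983
  f(1.053789) = -1.874433
  x_3 = 1.053789 - (-1.874433)×(1.053789 - 1.880000)/(-1.874433 - 7.731983)
       = 1.215001
Iteration 3:
  f(1.053789) = -1.874433
  f(1.215001) = -1.250752
  x_4 = 1.215001 - (-1.250752)×(1.215001 - 1.053789)/(-1.250752 - (-1.874433))
       = 1.538304
Iteration 4:
  f(1.215001) = -1.250752
  f(1.538304) = 1.523139
  x_5 = 1.538304 - 1.523139×(1.538304 - 1.215001)/(1.523139 - (-1.250752))
       = 1.360779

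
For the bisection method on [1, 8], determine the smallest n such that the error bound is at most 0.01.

We need (b-a)/2^n ≤ 0.01
(8 - 1)/2^n ≤ 0.01
7/2^n ≤ 0.01
2^n ≥ 700
n ≥ log₂(700) = 9.45
n ≥ 10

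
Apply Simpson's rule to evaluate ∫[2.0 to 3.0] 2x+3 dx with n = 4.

f(x) = 2x+3
a = 2.0, b = 3.0, n = 4
h = (b - a)/n = 0.250000

Simpson's rule: (h/3)[f(x₀) + 4f(x₁) + 2f(x₂) + ... + f(xₙ)]

x_0 = 2.0000, f(x_0) = 7.000000, coefficient = 1
x_1 = 2.2500, f(x_1) = 7.500000, coefficient = 4
x_2 = 2.5000, f(x_2) = 8.000000, coefficient = 2
x_3 = 2.7500, f(x_3) = 8.500000, coefficient = 4
x_4 = 3.0000, f(x_4) = 9.000000, coefficient = 1

I ≈ (0.250000/3) × 96.000000 = 8.000000
Exact value: 8.000000
Error: 0.000000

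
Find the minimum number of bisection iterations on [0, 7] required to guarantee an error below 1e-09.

We need (b-a)/2^n ≤ 1e-09
(7 - 0)/2^n ≤ 1e-09
7/2^n ≤ 1e-09
2^n ≥ 7000000000
n ≥ log₂(7000000000) = 32.70
n ≥ 33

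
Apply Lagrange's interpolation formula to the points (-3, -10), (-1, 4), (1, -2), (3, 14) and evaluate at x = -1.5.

Lagrange interpolation formula:
P(x) = Σ yᵢ × Lᵢ(x)
where Lᵢ(x) = Π_{j≠i} (x - xⱼ)/(xᵢ - xⱼ)

L_0(-1.5) = (-1.5 - (-1))/(-3 - (-1)) × (-1.5 - 1)/(-3 - 1) × (-1.5 - 3)/(-3 - 3) = 0.117188
L_1(-1.5) = (-1.5 - (-3))/(-1 - (-3)) × (-1.5 - 1)/(-1 - 1) × (-1.5 - 3)/(-1 - 3) = 1.054688
L_2(-1.5) = (-1.5 - (-3))/(1 - (-3)) × (-1.5 - (-1))/(1 - (-1)) × (-1.5 - 3)/(1 - 3) = -0.210938
L_3(-1.5) = (-1.5 - (-3))/(3 - (-3)) × (-1.5 - (-1))/(3 - (-1)) × (-1.5 - 1)/(3 - 1) = 0.039062

P(-1.5) = (-10)×L_0(-1.5) + 4×L_1(-1.5) + (-2)×L_2(-1.5) + 14×L_3(-1.5)
P(-1.5) = 4.015625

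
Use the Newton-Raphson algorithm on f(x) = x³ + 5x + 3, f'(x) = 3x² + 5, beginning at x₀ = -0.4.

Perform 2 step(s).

f(x) = x³ + 5x + 3
f'(x) = 3x² + 5
x₀ = -0.4

Newton-Raphson formula: x_{n+1} = x_n - f(x_n)/f'(x_n)

Iteration 1:
  f(-0.400000) = 0.936000
  f'(-0.400000) = 5.480000
  x_1 = -0.400000 - 0.936000/5.480000 = -0.570803
Iteration 2:
  f(-0.570803) = -0.039991
  f'(-0.570803) = 5.977448
  x_2 = -0.570803 - (-0.039991)/5.977448 = -0.564113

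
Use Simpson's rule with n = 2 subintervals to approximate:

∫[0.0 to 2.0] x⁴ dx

f(x) = x⁴
a = 0.0, b = 2.0, n = 2
h = (b - a)/n = 1.000000

Simpson's rule: (h/3)[f(x₀) + 4f(x₁) + 2f(x₂) + ... + f(xₙ)]

x_0 = 0.0000, f(x_0) = 0.000000, coefficient = 1
x_1 = 1.0000, f(x_1) = 1.000000, coefficient = 4
x_2 = 2.0000, f(x_2) = 16.000000, coefficient = 1

I ≈ (1.000000/3) × 20.000000 = 6.666667
Exact value: 6.400000
Error: 0.266667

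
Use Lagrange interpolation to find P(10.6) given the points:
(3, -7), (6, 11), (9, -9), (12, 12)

Lagrange interpolation formula:
P(x) = Σ yᵢ × Lᵢ(x)
where Lᵢ(x) = Π_{j≠i} (x - xⱼ)/(xᵢ - xⱼ)

L_0(10.6) = (10.6 - 6)/(3 - 6) × (10.6 - 9)/(3 - 9) × (10.6 - 12)/(3 - 12) = 0.063605
L_1(10.6) = (10.6 - 3)/(6 - 3) × (10.6 - 9)/(6 - 9) × (10.6 - 12)/(6 - 12) = -0.315259
L_2(10.6) = (10.6 - 3)/(9 - 3) × (10.6 - 6)/(9 - 6) × (10.6 - 12)/(9 - 12) = 0.906370
L_3(10.6) = (10.6 - 3)/(12 - 3) × (10.6 - 6)/(12 - 6) × (10.6 - 9)/(12 - 9) = 0.345284

P(10.6) = (-7)×L_0(10.6) + 11×L_1(10.6) + (-9)×L_2(10.6) + 12×L_3(10.6)
P(10.6) = -7.927012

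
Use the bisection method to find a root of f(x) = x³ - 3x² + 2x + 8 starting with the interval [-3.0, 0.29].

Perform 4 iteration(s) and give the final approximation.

f(x) = x³ - 3x² + 2x + 8
Initial interval: [-3.0, 0.29]

Iteration 1:
  c_1 = (-3.000000 + 0.290000)/2 = -1.355000
  f(c_1) = f(-1.355000) = -2.705889
  f(a) × f(c) ≥ 0, new interval: [-1.355000, 0.290000]
Iteration 2:
  c_2 = (-1.355000 + 0.290000)/2 = -0.532500
  f(c_2) = f(-0.532500) = 5.933338
  f(a) × f(c) < 0, new interval: [-1.355000, -0.532500]
Iteration 3:
  c_3 = (-1.355000 + (-0.532500))/2 = -0.943750
  f(c_3) = f(-0.943750) = 2.599944
  f(a) × f(c) < 0, new interval: [-1.355000, -0.943750]
Iteration 4:
  c_4 = (-1.355000 + (-0.943750))/2 = -1.149375
  f(c_4) = f(-1.149375) = 0.219665
  f(a) × f(c) < 0, new interval: [-1.355000, -1.149375]

After 4 iteration(s), the approximation is c_4 = -1.149375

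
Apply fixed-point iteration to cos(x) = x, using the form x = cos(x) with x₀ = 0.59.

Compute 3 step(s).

Equation: cos(x) = x
Fixed-point form: x = cos(x)
x₀ = 0.59

x_1 = g(0.590000) = 0.830941
x_2 = g(0.830941) = 0.674181
x_3 = g(0.674181) = 0.781218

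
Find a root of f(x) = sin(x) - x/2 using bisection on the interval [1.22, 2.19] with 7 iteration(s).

f(x) = sin(x) - x/2
Initial interval: [1.22, 2.19]

Iteration 1:
  c_1 = (1.220000 + 2.190000)/2 = 1.705000
  f(c_1) = f(1.705000) = 0.138508
  f(a) × f(c) ≥ 0, new interval: [1.705000, 2.190000]
Iteration 2:
  c_2 = (1.705000 + 2.190000)/2 = 1.947500
  f(c_2) = f(1.947500) = -0.043868
  f(a) × f(c) < 0, new interval: [1.705000, 1.947500]
Iteration 3:
  c_3 = (1.705000 + 1.947500)/2 = 1.826250
  f(c_3) = f(1.826250) = 0.054424
  f(a) × f(c) ≥ 0, new interval: [1.826250, 1.947500]
Iteration 4:
  c_4 = (1.826250 + 1.947500)/2 = 1.886875
  f(c_4) = f(1.886875) = 0.007024
  f(a) × f(c) ≥ 0, new interval: [1.886875, 1.947500]
Iteration 5:
  c_5 = (1.886875 + 1.947500)/2 = 1.917187
  f(c_5) = f(1.917187) = -0.017990
  f(a) × f(c) < 0, new interval: [1.886875, 1.917187]
Iteration 6:
  c_6 = (1.886875 + 1.917187)/2 = 1.902031
  f(c_6) = f(1.902031) = -0.005374
  f(a) × f(c) < 0, new interval: [1.886875, 1.902031]
Iteration 7:
  c_7 = (1.886875 + 1.902031)/2 = 1.894453
  f(c_7) = f(1.894453) = 0.000852
  f(a) × f(c) ≥ 0, new interval: [1.894453, 1.902031]

After 7 iteration(s), the approximation is c_7 = 1.894453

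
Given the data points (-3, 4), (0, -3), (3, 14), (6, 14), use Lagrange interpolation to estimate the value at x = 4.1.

Lagrange interpolation formula:
P(x) = Σ yᵢ × Lᵢ(x)
where Lᵢ(x) = Π_{j≠i} (x - xⱼ)/(xᵢ - xⱼ)

L_0(4.1) = (4.1 - 0)/(-3 - 0) × (4.1 - 3)/(-3 - 3) × (4.1 - 6)/(-3 - 6) = 0.052895
L_1(4.1) = (4.1 - (-3))/(0 - (-3)) × (4.1 - 3)/(0 - 3) × (4.1 - 6)/(0 - 6) = -0.274796
L_2(4.1) = (4.1 - (-3))/(3 - (-3)) × (4.1 - 0)/(3 - 0) × (4.1 - 6)/(3 - 6) = 1.024241
L_3(4.1) = (4.1 - (-3))/(6 - (-3)) × (4.1 - 0)/(6 - 0) × (4.1 - 3)/(6 - 3) = 0.197660

P(4.1) = 4×L_0(4.1) + (-3)×L_1(4.1) + 14×L_2(4.1) + 14×L_3(4.1)
P(4.1) = 18.142586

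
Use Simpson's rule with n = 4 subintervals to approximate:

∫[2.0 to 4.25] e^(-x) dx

f(x) = e^(-x)
a = 2.0, b = 4.25, n = 4
h = (b - a)/n = 0.562500

Simpson's rule: (h/3)[f(x₀) + 4f(x₁) + 2f(x₂) + ... + f(xₙ)]

x_0 = 2.0000, f(x_0) = 0.135335, coefficient = 1
x_1 = 2.5625, f(x_1) = 0.077112, coefficient = 4
x_2 = 3.1250, f(x_2) = 0.043937, coefficient = 2
x_3 = 3.6875, f(x_3) = 0.025035, coefficient = 4
x_4 = 4.2500, f(x_4) = 0.014264, coefficient = 1

I ≈ (0.562500/3) × 0.646058 = 0.121136
Exact value: 0.121071
Error: 0.000065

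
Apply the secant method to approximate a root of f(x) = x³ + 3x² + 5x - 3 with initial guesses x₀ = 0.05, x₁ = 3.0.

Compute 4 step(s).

f(x) = x³ + 3x² + 5x - 3
x₀ = 0.05, x₁ = 3.0

Secant formula: x_{n+1} = x_n - f(x_n)(x_n - x_{n-1})/(f(x_n) - f(x_{n-1}))

Iteration 1:
  f(0.050000) = -2.742375
  f(3.000000) = 66.000000
  x_2 = 3.000000 - 66.000000×(3.000000 - 0.050000)/(66.000000 - (-2.742375))
       = 0.167686
Iteration 2:
  f(3.000000) = 66.000000
  f(0.167686) = -2.072500
  x_3 = 0.167686 - (-2.072500)×(0.167686 - 3.000000)/(-2.072500 - 66.000000)
       = 0.253917
Iteration 3:
  f(0.167686) = -2.072500
  f(0.253917) = -1.520622
  x_4 = 0.253917 - (-1.520622)×(0.253917 - 0.167686)/(-1.520622 - (-2.072500))
       = 0.491515
Iteration 4:
  f(0.253917) = -1.520622
  f(0.491515) = 0.301080
  x_5 = 0.491515 - 0.301080×(0.491515 - 0.253917)/(0.301080 - (-1.520622))
       = 0.452246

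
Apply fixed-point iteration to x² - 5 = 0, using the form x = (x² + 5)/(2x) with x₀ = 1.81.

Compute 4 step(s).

Equation: x² - 5 = 0
Fixed-point form: x = (x² + 5)/(2x)
x₀ = 1.81

x_1 = g(1.810000) = 2.286215
x_2 = g(2.286215) = 2.236618
x_3 = g(2.236618) = 2.236068
x_4 = g(2.236068) = 2.236068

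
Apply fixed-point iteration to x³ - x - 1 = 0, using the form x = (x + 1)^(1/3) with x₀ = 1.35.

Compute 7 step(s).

Equation: x³ - x - 1 = 0
Fixed-point form: x = (x + 1)^(1/3)
x₀ = 1.35

x_1 = g(1.350000) = 1.329503
x_2 = g(1.329503) = 1.325626
x_3 = g(1.325626) = 1.324890
x_4 = g(1.324890) = 1.324751
x_5 = g(1.324751) = 1.324724
x_6 = g(1.324724) = 1.324719
x_7 = g(1.324719) = 1.324718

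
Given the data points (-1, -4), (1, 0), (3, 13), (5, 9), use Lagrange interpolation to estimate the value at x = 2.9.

Lagrange interpolation formula:
P(x) = Σ yᵢ × Lᵢ(x)
where Lᵢ(x) = Π_{j≠i} (x - xⱼ)/(xᵢ - xⱼ)

L_0(2.9) = (2.9 - 1)/(-1 - 1) × (2.9 - 3)/(-1 - 3) × (2.9 - 5)/(-1 - 5) = -0.008313
L_1(2.9) = (2.9 - (-1))/(1 - (-1)) × (2.9 - 3)/(1 - 3) × (2.9 - 5)/(1 - 5) = 0.051188
L_2(2.9) = (2.9 - (-1))/(3 - (-1)) × (2.9 - 1)/(3 - 1) × (2.9 - 5)/(3 - 5) = 0.972562
L_3(2.9) = (2.9 - (-1))/(5 - (-1)) × (2.9 - 1)/(5 - 1) × (2.9 - 3)/(5 - 3) = -0.015438

P(2.9) = (-4)×L_0(2.9) + 0×L_1(2.9) + 13×L_2(2.9) + 9×L_3(2.9)
P(2.9) = 12.537625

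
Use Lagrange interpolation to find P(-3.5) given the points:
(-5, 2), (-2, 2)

Lagrange interpolation formula:
P(x) = Σ yᵢ × Lᵢ(x)
where Lᵢ(x) = Π_{j≠i} (x - xⱼ)/(xᵢ - xⱼ)

L_0(-3.5) = (-3.5 - (-2))/(-5 - (-2)) = 0.500000
L_1(-3.5) = (-3.5 - (-5))/(-2 - (-5)) = 0.500000

P(-3.5) = 2×L_0(-3.5) + 2×L_1(-3.5)
P(-3.5) = 2.000000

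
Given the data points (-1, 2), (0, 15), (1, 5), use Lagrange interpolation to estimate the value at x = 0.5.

Lagrange interpolation formula:
P(x) = Σ yᵢ × Lᵢ(x)
where Lᵢ(x) = Π_{j≠i} (x - xⱼ)/(xᵢ - xⱼ)

L_0(0.5) = (0.5 - 0)/(-1 - 0) × (0.5 - 1)/(-1 - 1) = -0.125000
L_1(0.5) = (0.5 - (-1))/(0 - (-1)) × (0.5 - 1)/(0 - 1) = 0.750000
L_2(0.5) = (0.5 - (-1))/(1 - (-1)) × (0.5 - 0)/(1 - 0) = 0.375000

P(0.5) = 2×L_0(0.5) + 15×L_1(0.5) + 5×L_2(0.5)
P(0.5) = 12.875000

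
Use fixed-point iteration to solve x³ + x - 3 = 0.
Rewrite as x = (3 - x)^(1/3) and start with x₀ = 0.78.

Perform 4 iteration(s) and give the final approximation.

Equation: x³ + x - 3 = 0
Fixed-point form: x = (3 - x)^(1/3)
x₀ = 0.78

x_1 = g(0.780000) = 1.304521
x_2 = g(1.304521) = 1.192424
x_3 = g(1.192424) = 1.218145
x_4 = g(1.218145) = 1.212339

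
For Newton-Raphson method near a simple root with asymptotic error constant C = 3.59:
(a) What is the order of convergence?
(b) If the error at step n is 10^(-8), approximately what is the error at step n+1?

(a) Newton-Raphson has quadratic (order 2) convergence near simple roots.
    This means |e_{n+1}| ≈ C|e_n|².

(b) With |e_n| = 10^(-8) and C = 3.59:
    |e_{n+1}| ≈ 3.59 × (10^(-8))² = 3.59 × 10^(-16)

(a) 2 (quadratic); (b) |e_{n+1}| ≈ 3.590e-16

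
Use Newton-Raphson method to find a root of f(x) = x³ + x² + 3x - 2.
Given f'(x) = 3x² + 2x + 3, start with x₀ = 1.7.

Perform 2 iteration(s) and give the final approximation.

f(x) = x³ + x² + 3x - 2
f'(x) = 3x² + 2x + 3
x₀ = 1.7

Newton-Raphson formula: x_{n+1} = x_n - f(x_n)/f'(x_n)

Iteration 1:
  f(1.700000) = 10.903000
  f'(1.700000) = 15.070000
  x_1 = 1.700000 - 10.903000/15.070000 = 0.976510
Iteration 2:
  f(0.976510) = 2.814271
  f'(0.976510) = 7.813732
  x_2 = 0.976510 - 2.814271/7.813732 = 0.616340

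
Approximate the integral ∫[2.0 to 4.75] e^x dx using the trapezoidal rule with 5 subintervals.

f(x) = e^x
a = 2.0, b = 4.75, n = 5
h = (b - a)/n = 0.550000

Trapezoidal rule: (h/2)[f(x₀) + 2f(x₁) + 2f(x₂) + ... + f(xₙ)]

x_0 = 2.0000, f(x_0) = 7.389056, coefficient = 1
x_1 = 2.5500, f(x_1) = 12.807104, coefficient = 2
x_2 = 3.1000, f(x_2) = 22.197951, coefficient = 2
x_3 = 3.6500, f(x_3) = 38.474666, coefficient = 2
x_4 = 4.2000, f(x_4) = 66.686331, coefficient = 2
x_5 = 4.7500, f(x_5) = 115.584285, coefficient = 1

I ≈ (0.550000/2) × 403.305445 = 110.908997
Exact value: 108.195228
Error: 2.713769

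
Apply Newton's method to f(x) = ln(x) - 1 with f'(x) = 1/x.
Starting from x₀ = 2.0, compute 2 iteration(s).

f(x) = ln(x) - 1
f'(x) = 1/x
x₀ = 2.0

Newton-Raphson formula: x_{n+1} = x_n - f(x_n)/f'(x_n)

Iteration 1:
  f(2.000000) = -0.306853
  f'(2.000000) = 0.500000
  x_1 = 2.000000 - (-0.306853)/0.500000 = 2.613706
Iteration 2:
  f(2.613706) = -0.039231
  f'(2.613706) = 0.382599
  x_2 = 2.613706 - (-0.039231)/0.382599 = 2.716244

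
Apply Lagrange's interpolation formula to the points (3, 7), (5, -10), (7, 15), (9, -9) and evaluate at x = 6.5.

Lagrange interpolation formula:
P(x) = Σ yᵢ × Lᵢ(x)
where Lᵢ(x) = Π_{j≠i} (x - xⱼ)/(xᵢ - xⱼ)

L_0(6.5) = (6.5 - 5)/(3 - 5) × (6.5 - 7)/(3 - 7) × (6.5 - 9)/(3 - 9) = -0.039062
L_1(6.5) = (6.5 - 3)/(5 - 3) × (6.5 - 7)/(5 - 7) × (6.5 - 9)/(5 - 9) = 0.273438
L_2(6.5) = (6.5 - 3)/(7 - 3) × (6.5 - 5)/(7 - 5) × (6.5 - 9)/(7 - 9) = 0.820312
L_3(6.5) = (6.5 - 3)/(9 - 3) × (6.5 - 5)/(9 - 5) × (6.5 - 7)/(9 - 7) = -0.054688

P(6.5) = 7×L_0(6.5) + (-10)×L_1(6.5) + 15×L_2(6.5) + (-9)×L_3(6.5)
P(6.5) = 9.789062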